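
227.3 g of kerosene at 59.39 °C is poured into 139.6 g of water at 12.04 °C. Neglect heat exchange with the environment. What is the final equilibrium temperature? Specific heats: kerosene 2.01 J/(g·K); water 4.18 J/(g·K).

T_f ≈ 32.8 °C

Energy conservation, ΣQ = 0:
227.3*2.01*(T − 59.39) + 139.6*4.18*(T − 12.04) = 0
456.87(T − 59.39) + 583.53(T − 12.04) = 0
1040.4 T = 34159
T ≈ 32.83 °C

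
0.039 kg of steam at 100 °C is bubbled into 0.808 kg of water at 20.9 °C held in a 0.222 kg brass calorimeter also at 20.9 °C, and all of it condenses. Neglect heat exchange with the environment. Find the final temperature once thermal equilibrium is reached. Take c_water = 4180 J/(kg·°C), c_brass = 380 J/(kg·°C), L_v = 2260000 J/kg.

Energy conservation, ΣQ = 0:
condense steam: −0.039·2260000 = −88140
  condensed water 100 °C→T: 163.02(T − 100)
  original water: 3377.4(T − 20.9)
  cup: 84.36(T − 20.9)
3624.8 T = 88140 + 16302 + 72352 = 176794
T ≈ 48.77 °C — below 100 °C, confirming all the steam condensed.

T_f ≈ 48.8 °C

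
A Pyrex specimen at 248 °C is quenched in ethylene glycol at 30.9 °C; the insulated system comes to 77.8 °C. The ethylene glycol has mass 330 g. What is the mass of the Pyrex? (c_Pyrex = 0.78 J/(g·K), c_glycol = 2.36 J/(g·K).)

Net heat exchanged in the isolated system is zero:
m·0.78·(77.8 − 248) + 330·2.36·(77.8 − 30.9) = 0
-132.76 m = -36526
m = -36526/-132.76 ≈ 275.1 g

m ≈ 275 g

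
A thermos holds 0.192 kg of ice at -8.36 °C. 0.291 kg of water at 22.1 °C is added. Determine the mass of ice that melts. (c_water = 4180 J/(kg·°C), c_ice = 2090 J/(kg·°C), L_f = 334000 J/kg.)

m_melted ≈ 0.0704 kg

Water can give up m c ΔT = 0.291×4180×22.1 = 26882 J before reaching 0 °C.
Warming the ice to 0 °C takes 0.192×2090×8.36 = 3354.7 J, leaving 23527 J for melting.
Melting all 0.192 kg of ice would need 0.192×334000 = 64128 J.
That's not enough to melt it all — equilibrium is at 0 °C with ice remaining.
m_melted×334000 = 23527  ⇒  m_melted ≈ 0.07044 kg.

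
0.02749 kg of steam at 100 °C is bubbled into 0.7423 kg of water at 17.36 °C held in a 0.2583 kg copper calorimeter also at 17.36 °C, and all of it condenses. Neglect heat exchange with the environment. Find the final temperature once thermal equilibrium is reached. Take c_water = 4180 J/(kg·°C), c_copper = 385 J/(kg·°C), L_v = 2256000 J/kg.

Energy balance with sensible and latent terms:
latent heat released on condensation: 0.02749×2256000 = 62017; condensate cools 100→T: 0.02749×4180×(T − 100) = 114.91(T − 100); water warms: 0.7423×4180×(T − 17.36) = 3102.8(T − 17.36); copper cup: 0.2583×385×(T − 17.36) = 99.45(T − 17.36)
3317.2 T = 62017 + 11491 + 55591 = 129099
T ≈ 38.92 °C (< 100 °C, so full condensation is consistent).

T_f ≈ 38.9 °C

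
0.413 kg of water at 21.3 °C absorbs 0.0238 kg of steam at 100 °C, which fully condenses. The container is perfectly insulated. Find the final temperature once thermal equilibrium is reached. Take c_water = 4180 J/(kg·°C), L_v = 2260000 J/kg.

T_f ≈ 55.0 °C

Heat gained plus heat lost sum to zero:
latent heat released on condensation: 0.0238·2260000 = 53788
  condensed water 100 °C→T: 99.48(T − 100)
  water warms: 0.413·4180·(T − 21.3) = 1726.3(T − 21.3)
1825.8 T = 53788 + 9948.4 + 36771 = 100507
T ≈ 55.05 °C, under the boiling point, so the assumption holds.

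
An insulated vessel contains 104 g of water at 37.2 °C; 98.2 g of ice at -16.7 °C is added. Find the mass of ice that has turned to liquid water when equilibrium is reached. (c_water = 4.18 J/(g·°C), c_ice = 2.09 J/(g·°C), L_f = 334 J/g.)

Heat available from the water dropping to 0 °C: 104·4.18·37.2 = 16172 J.
Warming the ice to 0 °C takes 98.2·2.09·16.7 = 3427.5 J, leaving 12744 J for melting.
Fully melting the ice requires m_ice L_f = 98.2·334 = 32799 J.
12744 J < 32799 J, so only part of the ice melts and the system sits at 0 °C.
m_melted·334 = 12744  ⇒  m_melted ≈ 38.16 g.

m_melted ≈ 38.2 g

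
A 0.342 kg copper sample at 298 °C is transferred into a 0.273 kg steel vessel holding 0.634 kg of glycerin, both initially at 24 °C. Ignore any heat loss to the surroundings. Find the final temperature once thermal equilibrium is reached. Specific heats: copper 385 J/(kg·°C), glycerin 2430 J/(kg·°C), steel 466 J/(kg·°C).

Heat gained plus heat lost sum to zero:
0.342·385·(T − 298) + 0.634·2430·(T − 24) + 0.273·466·(T − 24) = 0
131.67(T − 298) + 1540.6(T − 24) + 127.22(T − 24) = 0
1799.5 T = 79266
T = 79266 / 1799.5 = 44 °C

T_f ≈ 44.0 °C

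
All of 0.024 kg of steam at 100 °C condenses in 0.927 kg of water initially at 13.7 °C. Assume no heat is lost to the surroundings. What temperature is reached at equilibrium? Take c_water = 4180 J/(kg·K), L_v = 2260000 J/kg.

T_f ≈ 29.5 °C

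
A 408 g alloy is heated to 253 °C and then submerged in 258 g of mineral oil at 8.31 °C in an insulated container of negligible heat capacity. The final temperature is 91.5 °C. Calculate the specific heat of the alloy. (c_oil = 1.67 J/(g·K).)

c ≈ 0.544 J/(g·K)

Let T be the final temperature. ΣQ_i = 0:
408×c×(91.5 − 253) + 258×1.67×(91.5 − 8.31) = 0
-65892 c = -35843
c = -35843/-65892 ≈ 0.544 J/(g·K)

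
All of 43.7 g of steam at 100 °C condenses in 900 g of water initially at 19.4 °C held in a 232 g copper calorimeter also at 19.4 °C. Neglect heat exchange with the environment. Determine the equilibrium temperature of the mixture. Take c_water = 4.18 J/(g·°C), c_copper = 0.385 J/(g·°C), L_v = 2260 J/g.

Sum of m c ΔT and latent-heat terms is zero:
latent heat released on condensation: 43.7·2260 = 98762
  condensate cools 100→T: 43.7·4.18·(T − 100) = 182.67(T − 100)
  original water: 3762(T − 19.4)
  cup: 89.32(T − 19.4)
4034 T = 98762 + 18267 + 74716 = 191744
T ≈ 47.53 °C (< 100 °C, so full condensation is consistent).

T_f ≈ 47.5 °C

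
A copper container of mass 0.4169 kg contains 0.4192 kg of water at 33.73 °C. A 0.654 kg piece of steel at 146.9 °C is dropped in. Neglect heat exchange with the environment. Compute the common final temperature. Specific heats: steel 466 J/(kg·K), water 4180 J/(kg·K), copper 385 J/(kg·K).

Net heat exchanged in the isolated system is zero:
0.654*466*(T − 146.9) + 0.4192*4180*(T − 33.73) + 0.4169*385*(T − 33.73) = 0
2217.5 T = 109287
T = 109287/2217.5 ≈ 49.28 °C

T_f ≈ 49.3 °C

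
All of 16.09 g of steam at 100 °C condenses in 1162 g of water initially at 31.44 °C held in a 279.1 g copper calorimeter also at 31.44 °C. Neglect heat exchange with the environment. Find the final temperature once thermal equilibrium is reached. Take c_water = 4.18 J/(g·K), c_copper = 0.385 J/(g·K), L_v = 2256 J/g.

Taking heat into each body as positive, Σ m c ΔT = 0:
latent heat released on condensation: 16.09·2256 = 36299; condensate cools 100→T: 16.09·4.18·(T − 100) = 67.26(T − 100); original water: 4857.2(T − 31.44); cup: 107.45(T − 31.44)
5031.9 T = 36299 + 6725.6 + 156087 = 199112
T ≈ 39.57 °C, under the boiling point, so the assumption holds.

T_f ≈ 39.6 °C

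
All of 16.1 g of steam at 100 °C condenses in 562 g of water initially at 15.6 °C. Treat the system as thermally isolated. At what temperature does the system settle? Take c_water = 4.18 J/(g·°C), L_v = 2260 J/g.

Energy balance with sensible and latent terms:
steam→water at 100 °C releases m L_v = 16.1·2260 = 36386; condensed water 100 °C→T: 67.3(T − 100); water warms: 562·4.18·(T − 15.6) = 2349.2(T − 15.6)
2416.5 T = 36386 + 6729.8 + 36647 = 79763
T ≈ 33.01 °C (< 100 °C, so full condensation is consistent).

T_f ≈ 33.0 °C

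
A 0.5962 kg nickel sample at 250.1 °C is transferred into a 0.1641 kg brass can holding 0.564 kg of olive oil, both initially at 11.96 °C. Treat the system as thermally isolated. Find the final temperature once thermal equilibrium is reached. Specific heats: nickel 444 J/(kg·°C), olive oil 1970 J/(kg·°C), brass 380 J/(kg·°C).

Taking heat into each body as positive, Σ m c ΔT = 0:
0.5962·444·(T − 250.1) + 0.564·1970·(T − 11.96) + 0.1641·380·(T − 11.96) = 0
264.71(T − 250.1) + 1111.1(T − 11.96) + 62.36(T − 11.96) = 0
(264.71 + 1111.1 + 62.36) T = 264.71·250.1 + 1111.1·11.96 + 62.36·11.96
T ≈ 55.79 °C

T_f ≈ 55.8 °C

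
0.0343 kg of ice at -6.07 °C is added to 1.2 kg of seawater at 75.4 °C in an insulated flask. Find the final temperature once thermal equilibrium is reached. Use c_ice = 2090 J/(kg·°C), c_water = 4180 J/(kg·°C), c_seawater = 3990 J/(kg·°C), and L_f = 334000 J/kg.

Sum of m c ΔT and latent-heat terms is zero:
ice -6.07→0 °C: 0.0343×2090×6.07 = 435.14; melt ice: 0.0343×334000 = 11456; warm the meltwater: 143.37 T; seawater cools: 1.2×3990×(T − 75.4) = 4788(T − 75.4)
4931.4 T = 361015 − 11891 = 349124
T ≈ 70.80 °C. Since T > 0 °C, the all-ice-melts assumption holds.

T_f ≈ 70.8 °C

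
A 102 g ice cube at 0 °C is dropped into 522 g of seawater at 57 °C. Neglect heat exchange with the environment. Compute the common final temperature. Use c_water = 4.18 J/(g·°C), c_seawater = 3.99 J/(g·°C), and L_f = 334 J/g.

Taking heat into each body as positive, Σ m c ΔT = 0:
fusion: m_ice L_f = 102·334 = 34068
  meltwater 0→T: 102·4.18·T = 426.36 T
  seawater cools: 522·3.99·(T − 57) = 2082.8(T − 57)
2509.1 T = 118718 − 34068 = 84650
T ≈ 33.74 °C. Since T > 0 °C, the all-ice-melts assumption holds.

T_f ≈ 33.7 °C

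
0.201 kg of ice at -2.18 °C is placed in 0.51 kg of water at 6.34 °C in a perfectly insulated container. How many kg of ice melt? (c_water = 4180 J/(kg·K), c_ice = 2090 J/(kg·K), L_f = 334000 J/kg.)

Heat available from the water dropping to 0 °C: 0.51×4180×6.34 = 13516 J.
Warming the ice to 0 °C takes 0.201×2090×2.18 = 915.8 J, leaving 12600 J for melting.
Fully melting the ice requires m_ice L_f = 0.201×334000 = 67134 J.
Since 12600 < 67134 J, not all the ice melts; equilibrium is at 0 °C.
m_melted×334000 = 12600  ⇒  m_melted ≈ 0.03772 kg.

m_melted ≈ 0.0377 kg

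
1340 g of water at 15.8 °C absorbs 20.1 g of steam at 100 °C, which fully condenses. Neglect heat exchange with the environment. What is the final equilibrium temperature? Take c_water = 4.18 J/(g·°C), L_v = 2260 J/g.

Net heat exchanged in the isolated system is zero:
steam→water at 100 °C releases m L_v = 20.1×2260 = 45426; condensate cools 100→T: 20.1×4.18×(T − 100) = 84.02(T − 100); original water: 5601.2(T − 15.8)
5685.2 T = 45426 + 8401.8 + 88499 = 142327
T ≈ 25.03 °C, under the boiling point, so the assumption holds.

T_f ≈ 25.0 °C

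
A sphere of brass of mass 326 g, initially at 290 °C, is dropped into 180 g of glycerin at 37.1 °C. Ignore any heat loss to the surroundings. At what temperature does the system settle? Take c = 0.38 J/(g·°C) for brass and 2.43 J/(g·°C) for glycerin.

Net heat exchanged in the isolated system is zero:
326×0.38×(T − 290) + 180×2.43×(T − 37.1) = 0
561.28 T = 52153
T = 52153/561.28 ≈ 92.92 °C

T_f ≈ 92.9 °C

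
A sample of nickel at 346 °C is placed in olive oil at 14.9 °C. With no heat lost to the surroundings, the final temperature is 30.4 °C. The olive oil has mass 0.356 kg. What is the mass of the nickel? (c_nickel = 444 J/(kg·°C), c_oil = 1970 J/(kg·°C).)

m ≈ 0.0776 kg

Net heat exchanged in the isolated system is zero:
m·444·(30.4 − 346) + 0.356·1970·(30.4 − 14.9) = 0
-140126 m = -10870
m = -10870/-140126 ≈ 0.07758 kg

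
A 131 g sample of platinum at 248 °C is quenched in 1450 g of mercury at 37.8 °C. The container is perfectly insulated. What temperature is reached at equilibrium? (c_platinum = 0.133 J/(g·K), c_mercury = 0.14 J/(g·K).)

Let T be the final temperature. ΣQ_i = 0:
131*0.133*(T − 248) + 1450*0.14*(T − 37.8) = 0
17.42(T − 248) + 203(T − 37.8) = 0
220.42 T = 11994
T ≈ 54.41 °C

T_f ≈ 54.4 °C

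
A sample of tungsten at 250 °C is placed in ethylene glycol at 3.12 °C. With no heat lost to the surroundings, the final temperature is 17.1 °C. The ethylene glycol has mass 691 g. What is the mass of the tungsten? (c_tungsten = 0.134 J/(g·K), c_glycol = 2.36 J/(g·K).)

m ≈ 731 g

Net heat exchanged in the isolated system is zero:
m·0.134·(17.1 − 250) + 691·2.36·(17.1 − 3.12) = 0
-31.21 m = -22798
m = -22798/-31.21 ≈ 730.5 g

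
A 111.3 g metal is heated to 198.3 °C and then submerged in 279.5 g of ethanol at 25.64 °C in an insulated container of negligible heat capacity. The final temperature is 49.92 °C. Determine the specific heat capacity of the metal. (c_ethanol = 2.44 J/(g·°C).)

m_s c (T_s − T_f) = m_ethanol c_ethanol (T_f − T_0):
111.3×c×(198.3 − 49.92) = 279.5×2.44×(49.92 − 25.64)
16515 c = 16558  ⇒  c ≈ 1.003 J/(g·°C)

c ≈ 1 J/(g·°C)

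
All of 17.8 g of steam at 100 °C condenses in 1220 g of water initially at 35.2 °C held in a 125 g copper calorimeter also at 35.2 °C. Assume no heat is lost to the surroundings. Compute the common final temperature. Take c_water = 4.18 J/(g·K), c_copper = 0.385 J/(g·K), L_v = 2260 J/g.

T_f ≈ 43.8 °C

Net heat exchanged in the isolated system is zero:
latent heat released on condensation: 17.8×2260 = 40228; condensate cools 100→T: 17.8×4.18×(T − 100) = 74.4(T − 100); water warms: 1220×4.18×(T − 35.2) = 5099.6(T − 35.2); copper cup: 125×0.385×(T − 35.2) = 48.12(T − 35.2)
5222.1 T = 40228 + 7440.4 + 181200 = 228868
T ≈ 43.83 °C (< 100 °C, so full condensation is consistent).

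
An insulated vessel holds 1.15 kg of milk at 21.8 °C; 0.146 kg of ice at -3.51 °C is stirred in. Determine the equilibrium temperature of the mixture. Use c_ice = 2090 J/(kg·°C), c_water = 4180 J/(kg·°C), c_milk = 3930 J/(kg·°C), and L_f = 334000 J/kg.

T_f ≈ 9.5 °C

Heat gained plus heat lost sum to zero:
warm ice to 0 °C: 0.146·2090·(0 − (-3.51)) = 1071; latent heat to melt: 0.146·334000 = 48764; meltwater 0→T: 0.146·4180·T = 610.28 T; milk cools: 1.15·3930·(T − 21.8) = 4519.5(T − 21.8)
5129.8 T = 98525 − 49835 = 48690
T ≈ 9.49 °C. Since T > 0 °C, the all-ice-melts assumption holds.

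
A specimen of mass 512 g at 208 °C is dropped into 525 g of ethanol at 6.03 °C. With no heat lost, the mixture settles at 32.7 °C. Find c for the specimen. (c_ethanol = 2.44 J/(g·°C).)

Let T be the final temperature. ΣQ_i = 0:
512·c·(32.7 − 208) + 525·2.44·(32.7 − 6.03) = 0
-89754 c = -34164
c = -34164/-89754 ≈ 0.3806 J/(g·°C)

c ≈ 0.381 J/(g·°C)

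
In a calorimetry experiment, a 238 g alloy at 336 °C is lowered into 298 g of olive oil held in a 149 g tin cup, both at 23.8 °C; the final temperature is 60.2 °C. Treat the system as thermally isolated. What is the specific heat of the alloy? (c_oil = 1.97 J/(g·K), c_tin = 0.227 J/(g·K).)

Taking heat into each body as positive, Σ m c ΔT = 0:
238×c×(60.2 − 336) + 298×1.97×(60.2 − 23.8) + 149×0.227×(60.2 − 23.8) = 0
-65640 c = -22600
c = -22600/-65640 ≈ 0.3443 J/(g·K)

c ≈ 0.344 J/(g·K)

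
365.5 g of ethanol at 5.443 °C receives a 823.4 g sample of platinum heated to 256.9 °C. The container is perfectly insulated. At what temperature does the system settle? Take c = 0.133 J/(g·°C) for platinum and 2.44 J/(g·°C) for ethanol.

|Q_platinum| = |Q_ethanol|:
823.4×0.133×(256.9 − T) = 365.5×2.44×(T − 5.443)
109.51(256.9 − T) = 891.82(T − 5.443)
1001.3 T = 32988  ⇒  T ≈ 32.94 °C

T_f ≈ 32.9 °C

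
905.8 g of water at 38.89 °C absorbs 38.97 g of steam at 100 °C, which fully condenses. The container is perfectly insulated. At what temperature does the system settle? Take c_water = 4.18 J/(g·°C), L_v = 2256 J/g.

T_f ≈ 63.7 °C

Energy balance with sensible and latent terms:
condense steam: −38.97×2256 = −87916; condensate cools 100→T: 38.97×4.18×(T − 100) = 162.89(T − 100); water warms: 905.8×4.18×(T − 38.89) = 3786.2(T − 38.89)
3949.1 T = 87916 + 16289 + 147247 = 251453
T ≈ 63.67 °C, under the boiling point, so the assumption holds.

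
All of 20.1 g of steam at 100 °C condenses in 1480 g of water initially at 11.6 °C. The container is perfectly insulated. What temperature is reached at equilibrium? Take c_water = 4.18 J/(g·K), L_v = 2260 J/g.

T_f ≈ 20.0 °C

Heat gained plus heat lost sum to zero:
condense steam: −20.1×2260 = −45426
  condensed water 100 °C→T: 84.02(T − 100)
  water warms: 1480×4.18×(T − 11.6) = 6186.4(T − 11.6)
6270.4 T = 45426 + 8401.8 + 71762 = 125590
T ≈ 20.03 °C, under the boiling point, so the assumption holds.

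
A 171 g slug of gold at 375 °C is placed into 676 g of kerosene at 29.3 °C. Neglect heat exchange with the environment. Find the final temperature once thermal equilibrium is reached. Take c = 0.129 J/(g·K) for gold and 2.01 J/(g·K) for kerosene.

T_f ≈ 34.8 °C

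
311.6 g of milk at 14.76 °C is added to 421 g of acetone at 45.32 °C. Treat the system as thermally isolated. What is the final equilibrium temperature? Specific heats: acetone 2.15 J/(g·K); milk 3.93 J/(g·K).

T_f = Σ m_i c_i T_i / Σ m_i c_i:
T_f = (905.15*45.32 + 1224.6*14.76) / (905.15 + 1224.6)
    = 59096 / 2129.7 ≈ 27.75 °C

T_f ≈ 27.7 °C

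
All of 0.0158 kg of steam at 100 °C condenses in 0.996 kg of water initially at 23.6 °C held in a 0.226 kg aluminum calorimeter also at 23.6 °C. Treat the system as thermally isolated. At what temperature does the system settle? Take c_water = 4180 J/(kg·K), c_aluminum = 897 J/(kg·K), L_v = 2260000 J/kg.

Let T be the final temperature. ΣQ_i = 0:
condense steam: −0.0158×2260000 = −35708; condensed water 100 °C→T: 66.04(T − 100); original water: 4163.3(T − 23.6); cup: 202.72(T − 23.6)
4432 T = 35708 + 6604.4 + 103038 = 145350
T ≈ 32.80 °C, under the boiling point, so the assumption holds.

T_f ≈ 32.8 °C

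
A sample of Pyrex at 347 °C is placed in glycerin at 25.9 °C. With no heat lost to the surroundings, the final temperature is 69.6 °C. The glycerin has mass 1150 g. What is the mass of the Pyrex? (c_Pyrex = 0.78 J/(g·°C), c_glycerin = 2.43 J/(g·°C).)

Heat gained plus heat lost sum to zero:
m·0.78·(69.6 − 347) + 1150·2.43·(69.6 − 25.9) = 0
-216.37 m = -122120
m = -122120/-216.37 ≈ 564.4 g

m ≈ 564 g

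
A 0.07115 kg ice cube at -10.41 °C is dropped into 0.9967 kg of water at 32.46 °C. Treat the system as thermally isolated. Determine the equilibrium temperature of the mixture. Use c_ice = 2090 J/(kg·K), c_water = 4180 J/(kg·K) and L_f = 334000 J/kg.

T_f ≈ 24.6 °C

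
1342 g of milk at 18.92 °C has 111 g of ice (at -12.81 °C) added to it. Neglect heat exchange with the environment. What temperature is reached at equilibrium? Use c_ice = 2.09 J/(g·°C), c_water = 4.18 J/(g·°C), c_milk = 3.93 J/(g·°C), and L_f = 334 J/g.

T_f ≈ 10.4 °C

Heat gained plus heat lost sum to zero:
ice -12.81→0 °C: 111×2.09×12.81 = 2971.8
  melt ice: 111×334 = 37074
  meltwater 0→T: 111×4.18×T = 463.98 T
  milk cools: 1342×3.93×(T − 18.92) = 5274.1(T − 18.92)
5738 T = 99785 − 40046 = 59739
T ≈ 10.41 °C — above 0 °C, consistent with complete melting.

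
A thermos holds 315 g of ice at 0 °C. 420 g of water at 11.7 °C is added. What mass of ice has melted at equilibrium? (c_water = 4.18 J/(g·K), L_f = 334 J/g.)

m_melted ≈ 61.5 g

Heat available from the water dropping to 0 °C: 420·4.18·11.7 = 20541 J.
To melt every bit of ice: 315·334 = 105210 J.
20541 J < 105210 J, so only part of the ice melts and the system sits at 0 °C.
m_melted·334 = 20541  ⇒  m_melted ≈ 61.5 g.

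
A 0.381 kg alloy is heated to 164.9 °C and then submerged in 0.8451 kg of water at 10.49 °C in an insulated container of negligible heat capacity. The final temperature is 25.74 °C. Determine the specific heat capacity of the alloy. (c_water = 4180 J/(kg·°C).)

Let T be the final temperature. ΣQ_i = 0:
0.381·c·(25.74 − 164.9) + 0.8451·4180·(25.74 − 10.49) = 0
-53.02 c = -53871
c = -53871/-53.02 ≈ 1016 J/(kg·°C)

c ≈ 1020 J/(kg·°C)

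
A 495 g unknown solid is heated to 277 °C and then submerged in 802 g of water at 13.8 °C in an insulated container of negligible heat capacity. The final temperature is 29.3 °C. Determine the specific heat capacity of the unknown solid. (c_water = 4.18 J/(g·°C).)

m_s c (T_s − T_f) = m_water c_water (T_f − T_0):
495·c·(277 − 29.3) = 802·4.18·(29.3 − 13.8)
122612 c = 51962  ⇒  c ≈ 0.4238 J/(g·°C)

c ≈ 0.424 J/(g·°C)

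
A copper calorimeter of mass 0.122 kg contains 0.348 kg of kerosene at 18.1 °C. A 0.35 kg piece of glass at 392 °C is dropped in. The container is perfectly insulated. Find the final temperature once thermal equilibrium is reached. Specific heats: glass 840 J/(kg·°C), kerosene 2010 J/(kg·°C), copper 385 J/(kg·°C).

T_f ≈ 123.8 °C

Conservation of energy gives ΣQ = 0:
0.35·840·(T − 392) + 0.348·2010·(T − 18.1) + 0.122·385·(T − 18.1) = 0
294(T − 392) + 699.48(T − 18.1) + 46.97(T − 18.1) = 0
1040.4 T = 128759
T ≈ 123.75 °C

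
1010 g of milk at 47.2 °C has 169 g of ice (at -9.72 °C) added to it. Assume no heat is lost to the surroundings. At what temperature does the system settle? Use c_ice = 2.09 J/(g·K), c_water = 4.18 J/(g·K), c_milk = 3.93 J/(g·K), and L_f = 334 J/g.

Heat gained plus heat lost sum to zero:
ice -9.72→0 °C: 169·2.09·9.72 = 3433.2
  melt ice: 169·334 = 56446
  warm the meltwater: 706.42 T
  milk: 3969.3(T − 47.2)
4675.7 T = 187351 − 59879 = 127472
T ≈ 27.26 °C (positive, so assuming full melt was valid).

T_f ≈ 27.3 °C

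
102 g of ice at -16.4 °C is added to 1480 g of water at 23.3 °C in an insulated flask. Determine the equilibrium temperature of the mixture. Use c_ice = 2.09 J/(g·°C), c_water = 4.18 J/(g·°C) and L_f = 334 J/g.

T_f ≈ 16.1 °C

Conservation of energy gives ΣQ = 0:
warm ice to 0 °C: 102·2.09·(0 − (-16.4)) = 3496.2
  latent heat to melt: 102·334 = 34068
  warm the meltwater: 426.36 T
  water cools: 1480·4.18·(T − 23.3) = 6186.4(T − 23.3)
6612.8 T = 144143 − 37564 = 106579
T ≈ 16.12 °C (positive, so assuming full melt was valid).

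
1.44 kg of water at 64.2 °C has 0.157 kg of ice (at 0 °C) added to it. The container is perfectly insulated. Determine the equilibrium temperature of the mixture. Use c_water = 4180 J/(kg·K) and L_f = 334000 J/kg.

Energy balance with sensible and latent terms:
latent heat to melt: 0.157·334000 = 52438; warm the meltwater: 656.26 T; water: 6019.2(T − 64.2)
6675.5 T = 386433 − 52438 = 333995
T ≈ 50.03 °C — above 0 °C, consistent with complete melting.

T_f ≈ 50.0 °C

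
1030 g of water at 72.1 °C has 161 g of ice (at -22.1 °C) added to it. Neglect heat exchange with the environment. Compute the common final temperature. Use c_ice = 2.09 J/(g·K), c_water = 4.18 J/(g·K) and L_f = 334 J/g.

T_f ≈ 50.1 °C

Conservation of energy gives ΣQ = 0:
ice -22.1→0 °C: 161×2.09×22.1 = 7436.4; melt ice: 161×334 = 53774; meltwater 0→T: 161×4.18×T = 672.98 T; water: 4305.4(T − 72.1)
4978.4 T = 310419 − 61210 = 249209
T ≈ 50.06 °C — above 0 °C, consistent with complete melting.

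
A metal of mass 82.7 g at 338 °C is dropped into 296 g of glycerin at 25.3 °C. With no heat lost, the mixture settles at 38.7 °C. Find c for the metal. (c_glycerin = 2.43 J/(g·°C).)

c ≈ 0.389 J/(g·°C)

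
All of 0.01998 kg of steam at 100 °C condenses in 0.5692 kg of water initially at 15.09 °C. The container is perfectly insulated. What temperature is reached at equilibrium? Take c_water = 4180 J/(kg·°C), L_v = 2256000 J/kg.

Energy balance with sensible and latent terms:
condense steam: −0.01998×2256000 = −45075
  condensate cools 100→T: 0.01998×4180×(T − 100) = 83.52(T − 100)
  original water: 2379.3(T − 15.09)
2462.8 T = 45075 + 8351.6 + 35903 = 89329
T ≈ 36.27 °C — below 100 °C, confirming all the steam condensed.

T_f ≈ 36.3 °C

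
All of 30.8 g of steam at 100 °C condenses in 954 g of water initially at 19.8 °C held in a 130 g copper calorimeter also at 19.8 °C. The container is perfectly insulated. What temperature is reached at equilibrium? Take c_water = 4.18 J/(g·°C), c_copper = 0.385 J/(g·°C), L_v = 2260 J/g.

T_f ≈ 39.0 °C

Let T be the final temperature. ΣQ_i = 0:
steam→water at 100 °C releases m L_v = 30.8·2260 = 69608
  condensate cools 100→T: 30.8·4.18·(T − 100) = 128.74(T − 100)
  original water: 3987.7(T − 19.8)
  cup: 50.05(T − 19.8)
4166.5 T = 69608 + 12874 + 79948 = 162430
T ≈ 38.98 °C (< 100 °C, so full condensation is consistent).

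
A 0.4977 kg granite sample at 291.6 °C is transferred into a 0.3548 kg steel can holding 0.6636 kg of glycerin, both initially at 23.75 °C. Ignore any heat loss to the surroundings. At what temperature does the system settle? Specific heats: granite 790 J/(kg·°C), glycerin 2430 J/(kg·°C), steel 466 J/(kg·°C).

T_f ≈ 72.3 °C

T_f is the heat-capacity-weighted average of the initial temperatures:
T_f = (393.18*291.6 + 1612.5*23.75 + 165.34*23.75) / (393.18 + 1612.5 + 165.34)
    = 156877 / 2171.1 ≈ 72.26 °C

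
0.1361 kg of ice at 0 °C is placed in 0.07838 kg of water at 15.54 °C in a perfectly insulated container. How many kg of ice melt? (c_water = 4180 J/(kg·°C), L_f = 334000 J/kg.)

m_melted ≈ 0.0152 kg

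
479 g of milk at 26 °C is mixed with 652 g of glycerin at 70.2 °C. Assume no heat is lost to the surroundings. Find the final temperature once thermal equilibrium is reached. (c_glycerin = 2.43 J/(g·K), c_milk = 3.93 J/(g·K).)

Conservation of energy gives ΣQ = 0:
652×2.43×(T − 70.2) + 479×3.93×(T − 26) = 0
1584.4(T − 70.2) + 1882.5(T − 26) = 0
(1584.4 + 1882.5) T = 1584.4×70.2 + 1882.5×26
T = 160166 / 3466.8 = 46.2 °C

T_f ≈ 46.2 °C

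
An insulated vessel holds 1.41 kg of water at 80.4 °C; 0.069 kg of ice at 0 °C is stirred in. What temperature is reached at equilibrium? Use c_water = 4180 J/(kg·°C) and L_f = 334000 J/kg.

T_f ≈ 72.9 °C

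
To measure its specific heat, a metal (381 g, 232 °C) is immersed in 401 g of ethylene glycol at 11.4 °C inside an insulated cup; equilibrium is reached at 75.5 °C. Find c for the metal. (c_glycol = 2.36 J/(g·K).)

c ≈ 1.02 J/(g·K)

m_s c (T_s − T_f) = m_glycol c_glycol (T_f − T_0):
381×c×(232 − 75.5) = 401×2.36×(75.5 − 11.4)
59626 c = 60662  ⇒  c ≈ 1.017 J/(g·K)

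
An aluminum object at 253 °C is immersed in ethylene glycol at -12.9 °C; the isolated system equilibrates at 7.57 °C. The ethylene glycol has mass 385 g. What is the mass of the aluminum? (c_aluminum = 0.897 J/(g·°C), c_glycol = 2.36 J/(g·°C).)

m ≈ 84.5 g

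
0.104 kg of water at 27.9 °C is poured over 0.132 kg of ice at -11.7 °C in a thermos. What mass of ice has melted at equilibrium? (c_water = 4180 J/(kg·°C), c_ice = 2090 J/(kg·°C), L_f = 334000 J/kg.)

Water can give up m c ΔT = 0.104·4180·27.9 = 12129 J before reaching 0 °C.
Warming the ice to 0 °C takes 0.132·2090·11.7 = 3227.8 J, leaving 8900.9 J for melting.
Melting all 0.132 kg of ice would need 0.132·334000 = 44088 J.
Since 8900.9 < 44088 J, not all the ice melts; equilibrium is at 0 °C.
Mass melted = 8900.9/334000 ≈ 0.02665 kg.

m_melted ≈ 0.0266 kg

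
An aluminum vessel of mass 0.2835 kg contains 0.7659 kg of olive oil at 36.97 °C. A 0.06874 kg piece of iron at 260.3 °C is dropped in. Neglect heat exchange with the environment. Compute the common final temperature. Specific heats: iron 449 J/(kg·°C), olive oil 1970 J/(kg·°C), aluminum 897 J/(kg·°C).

T_f ≈ 40.8 °C

Energy conservation, ΣQ = 0:
0.06874×449×(T − 260.3) + 0.7659×1970×(T − 36.97) + 0.2835×897×(T − 36.97) = 0
30.86(T − 260.3) + 1508.8(T − 36.97) + 254.3(T − 36.97) = 0
1794 T = 73217
T = 73217 / 1794 = 40.8 °C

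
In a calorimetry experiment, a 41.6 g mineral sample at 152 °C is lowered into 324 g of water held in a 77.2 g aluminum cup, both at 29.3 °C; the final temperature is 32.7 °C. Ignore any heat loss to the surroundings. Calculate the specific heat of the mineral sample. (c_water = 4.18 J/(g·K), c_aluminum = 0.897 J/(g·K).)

c ≈ 0.975 J/(g·K)

Conservation of energy gives ΣQ = 0:
41.6·c·(32.7 − 152) + 324·4.18·(32.7 − 29.3) + 77.2·0.897·(32.7 − 29.3) = 0
-4962.9 c = -4840.1
c = -4840.1/-4962.9 ≈ 0.9753 J/(g·K)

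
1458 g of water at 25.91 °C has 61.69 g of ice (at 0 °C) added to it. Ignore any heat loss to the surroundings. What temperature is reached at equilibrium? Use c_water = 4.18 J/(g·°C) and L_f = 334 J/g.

T_f ≈ 21.6 °C

Setting the total heat transfer to zero:
melt ice: 61.69·334 = 20604
  warm the meltwater: 257.86 T
  water cools: 1458·4.18·(T − 25.91) = 6094.4(T − 25.91)
6352.3 T = 157907 − 20604 = 137302
T ≈ 21.61 °C. Since T > 0 °C, the all-ice-melts assumption holds.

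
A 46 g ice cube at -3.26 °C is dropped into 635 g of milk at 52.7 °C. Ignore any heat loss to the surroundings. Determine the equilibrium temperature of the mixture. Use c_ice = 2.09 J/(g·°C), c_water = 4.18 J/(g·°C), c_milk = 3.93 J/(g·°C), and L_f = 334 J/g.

Heat gained plus heat lost sum to zero:
warm ice to 0 °C: 46×2.09×(0 − (-3.26)) = 313.42
  fusion: m_ice L_f = 46×334 = 15364
  meltwater 0→T: 46×4.18×T = 192.28 T
  milk: 2495.6(T − 52.7)
2687.8 T = 131515 − 15677 = 115838
T ≈ 43.10 °C (positive, so assuming full melt was valid).

T_f ≈ 43.1 °C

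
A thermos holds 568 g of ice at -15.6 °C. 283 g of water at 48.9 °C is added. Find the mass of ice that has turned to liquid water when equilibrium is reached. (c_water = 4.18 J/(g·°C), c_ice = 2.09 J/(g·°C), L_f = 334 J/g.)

m_melted ≈ 118 g

Water can give up m c ΔT = 283·4.18·48.9 = 57846 J before reaching 0 °C.
Of that, 568·2.09·15.6 = 18519 J goes to bring the ice to 0 °C, leaving 39327 J.
To melt every bit of ice: 568·334 = 189712 J.
That's not enough to melt it all — equilibrium is at 0 °C with ice remaining.
m_melted·334 = 39327  ⇒  m_melted ≈ 117.7 g.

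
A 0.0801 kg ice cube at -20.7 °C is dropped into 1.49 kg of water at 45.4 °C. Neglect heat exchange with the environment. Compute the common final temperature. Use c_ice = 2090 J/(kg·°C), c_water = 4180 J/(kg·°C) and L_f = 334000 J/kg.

T_f ≈ 38.5 °C

Taking heat into each body as positive, Σ m c ΔT = 0:
warm ice to 0 °C: 0.0801·2090·(0 − (-20.7)) = 3465.4
  melt ice: 0.0801·334000 = 26753
  meltwater 0→T: 0.0801·4180·T = 334.82 T
  water cools: 1.49·4180·(T − 45.4) = 6228.2(T − 45.4)
6563 T = 282760 − 30219 = 252542
T ≈ 38.48 °C — above 0 °C, consistent with complete melting.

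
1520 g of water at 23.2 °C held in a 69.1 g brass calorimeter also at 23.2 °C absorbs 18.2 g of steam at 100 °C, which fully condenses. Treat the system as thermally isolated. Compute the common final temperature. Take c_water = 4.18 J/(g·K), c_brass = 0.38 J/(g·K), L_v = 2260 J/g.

T_f ≈ 30.5 °C

Sum of m c ΔT and latent-heat terms is zero:
steam→water at 100 °C releases m L_v = 18.2×2260 = 41132; condensed water 100 °C→T: 76.08(T − 100); water warms: 1520×4.18×(T − 23.2) = 6353.6(T − 23.2); brass cup: 69.1×0.38×(T − 23.2) = 26.26(T − 23.2)
6455.9 T = 41132 + 7607.6 + 148013 = 196752
T ≈ 30.48 °C (< 100 °C, so full condensation is consistent).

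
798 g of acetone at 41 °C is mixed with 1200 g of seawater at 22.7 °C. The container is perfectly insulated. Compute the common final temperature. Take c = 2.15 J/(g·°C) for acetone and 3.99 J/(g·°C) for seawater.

T_f ≈ 27.5 °C

Net heat exchanged in the isolated system is zero:
798*2.15*(T − 41) + 1200*3.99*(T − 22.7) = 0
1715.7(T − 41) + 4788(T − 22.7) = 0
6503.7 T = 179031
T = 179031 / 6503.7 = 27.5 °C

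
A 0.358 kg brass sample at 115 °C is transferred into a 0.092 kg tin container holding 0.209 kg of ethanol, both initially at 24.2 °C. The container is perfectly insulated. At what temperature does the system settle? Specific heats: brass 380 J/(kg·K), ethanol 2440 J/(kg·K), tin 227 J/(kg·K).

T_f is the heat-capacity-weighted average of the initial temperatures:
T_f = (136.04*115 + 509.96*24.2 + 20.88*24.2) / (136.04 + 509.96 + 20.88)
    = 28491 / 666.88 ≈ 42.72 °C

T_f ≈ 42.7 °C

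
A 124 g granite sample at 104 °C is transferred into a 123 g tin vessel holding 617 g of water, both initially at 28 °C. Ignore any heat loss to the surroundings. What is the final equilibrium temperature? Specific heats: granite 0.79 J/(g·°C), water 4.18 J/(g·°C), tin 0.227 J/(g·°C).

T_f ≈ 30.8 °C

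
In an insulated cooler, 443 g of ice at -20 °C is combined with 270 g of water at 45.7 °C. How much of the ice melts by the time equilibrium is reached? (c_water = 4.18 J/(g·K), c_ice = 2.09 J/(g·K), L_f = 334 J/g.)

m_melted ≈ 99 g

Water can give up m c ΔT = 270×4.18×45.7 = 51577 J before reaching 0 °C.
Warming the ice to 0 °C takes 443×2.09×20 = 18517 J, leaving 33060 J for melting.
Melting all 443 g of ice would need 443×334 = 147962 J.
33060 J < 147962 J, so only part of the ice melts and the system sits at 0 °C.
Mass melted = 33060/334 ≈ 98.98 g.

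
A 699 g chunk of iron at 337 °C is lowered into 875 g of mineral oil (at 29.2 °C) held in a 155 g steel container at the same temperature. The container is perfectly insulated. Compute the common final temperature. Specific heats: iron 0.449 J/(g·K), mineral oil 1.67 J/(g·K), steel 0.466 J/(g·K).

T_f ≈ 81.5 °C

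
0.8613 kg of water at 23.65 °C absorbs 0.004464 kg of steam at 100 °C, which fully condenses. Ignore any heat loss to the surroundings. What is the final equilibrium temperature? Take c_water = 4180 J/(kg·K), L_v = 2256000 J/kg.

Let T be the final temperature. ΣQ_i = 0:
latent heat released on condensation: 0.004464·2256000 = 10071
  condensed water 100 °C→T: 18.66(T − 100)
  original water: 3600.2(T − 23.65)
3618.9 T = 10071 + 1866 + 85146 = 97082
T ≈ 26.83 °C, under the boiling point, so the assumption holds.

T_f ≈ 26.8 °C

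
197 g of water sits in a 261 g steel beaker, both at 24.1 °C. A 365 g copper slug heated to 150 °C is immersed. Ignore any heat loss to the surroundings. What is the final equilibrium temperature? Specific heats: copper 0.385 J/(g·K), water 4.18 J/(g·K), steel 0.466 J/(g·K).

T_f ≈ 40.4 °C

With ΣQ=0 the equilibrium temperature is the m·c-weighted mean:
T_f = (140.53×150 + 823.46×24.1 + 121.63×24.1) / (140.53 + 823.46 + 121.63)
    = 43855 / 1085.6 ≈ 40.40 °C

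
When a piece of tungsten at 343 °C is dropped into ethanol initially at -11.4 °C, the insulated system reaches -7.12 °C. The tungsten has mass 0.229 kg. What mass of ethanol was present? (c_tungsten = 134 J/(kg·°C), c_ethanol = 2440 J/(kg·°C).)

m ≈ 1.03 kg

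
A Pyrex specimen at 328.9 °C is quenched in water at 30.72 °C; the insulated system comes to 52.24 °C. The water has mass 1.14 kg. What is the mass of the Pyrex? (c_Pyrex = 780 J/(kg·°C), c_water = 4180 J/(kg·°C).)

m ≈ 0.475 kg

Taking heat into each body as positive, Σ m c ΔT = 0:
m×780×(52.24 − 328.9) + 1.14×4180×(52.24 − 30.72) = 0
-215795 m = -102547
m = -102547/-215795 ≈ 0.4752 kg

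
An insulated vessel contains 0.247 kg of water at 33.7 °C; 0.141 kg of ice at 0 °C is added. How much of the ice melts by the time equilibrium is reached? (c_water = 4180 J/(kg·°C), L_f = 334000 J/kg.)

m_melted ≈ 0.104 kg

Heat available from the water dropping to 0 °C: 0.247×4180×33.7 = 34794 J.
Melting all 0.141 kg of ice would need 0.141×334000 = 47094 J.
Since 34794 < 47094 J, not all the ice melts; equilibrium is at 0 °C.
Mass melted = 34794/334000 ≈ 0.1042 kg.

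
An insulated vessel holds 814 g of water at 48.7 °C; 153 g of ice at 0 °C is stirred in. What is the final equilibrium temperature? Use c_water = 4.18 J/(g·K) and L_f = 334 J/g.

T_f ≈ 28.4 °C

Net heat exchanged in the isolated system is zero:
melt ice: 153·334 = 51102
  warm the meltwater: 639.54 T
  water cools: 814·4.18·(T − 48.7) = 3402.5(T − 48.7)
4042.1 T = 165703 − 51102 = 114601
T ≈ 28.35 °C (positive, so assuming full melt was valid).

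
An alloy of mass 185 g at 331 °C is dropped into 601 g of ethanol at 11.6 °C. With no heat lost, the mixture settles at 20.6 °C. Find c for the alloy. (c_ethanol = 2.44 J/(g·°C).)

Heat lost by the alloy = heat gained by the ethanol:
185·c·(331 − 20.6) = 601·2.44·(20.6 − 11.6)
57424 c = 13198  ⇒  c ≈ 0.2298 J/(g·°C)

c ≈ 0.23 J/(g·°C)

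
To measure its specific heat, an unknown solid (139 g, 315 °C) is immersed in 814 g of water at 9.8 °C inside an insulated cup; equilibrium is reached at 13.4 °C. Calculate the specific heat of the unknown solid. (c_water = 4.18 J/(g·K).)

m_s c (T_s − T_f) = m_water c_water (T_f − T_0):
139×c×(315 − 13.4) = 814×4.18×(13.4 − 9.8)
41922 c = 12249  ⇒  c ≈ 0.2922 J/(g·K)

c ≈ 0.292 J/(g·K)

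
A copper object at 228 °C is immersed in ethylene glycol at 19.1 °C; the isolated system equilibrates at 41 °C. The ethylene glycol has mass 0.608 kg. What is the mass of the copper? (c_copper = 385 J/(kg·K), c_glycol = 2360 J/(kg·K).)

Heat lost by the copper = heat gained by the glycol:
m×385×(228 − 41) = 0.608×2360×(41 − 19.1)
71995 m = 31424  ⇒  m ≈ 0.4365 kg

m ≈ 0.436 kg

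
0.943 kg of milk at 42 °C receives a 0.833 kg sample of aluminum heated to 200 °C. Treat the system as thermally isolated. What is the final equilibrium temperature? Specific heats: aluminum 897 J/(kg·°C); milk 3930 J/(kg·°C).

T_f = Σ m_i c_i T_i / Σ m_i c_i:
T_f = (747.2*200 + 3706*42) / (747.2 + 3706)
    = 305092 / 4453.2 ≈ 68.51 °C

T_f ≈ 68.5 °C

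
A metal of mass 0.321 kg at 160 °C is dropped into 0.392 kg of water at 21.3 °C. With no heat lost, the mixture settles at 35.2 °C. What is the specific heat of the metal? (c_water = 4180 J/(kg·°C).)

c ≈ 569 J/(kg·°C)

Net heat exchanged in the isolated system is zero:
0.321×c×(35.2 − 160) + 0.392×4180×(35.2 − 21.3) = 0
-40.06 c = -22776
c = -22776/-40.06 ≈ 568.5 J/(kg·°C)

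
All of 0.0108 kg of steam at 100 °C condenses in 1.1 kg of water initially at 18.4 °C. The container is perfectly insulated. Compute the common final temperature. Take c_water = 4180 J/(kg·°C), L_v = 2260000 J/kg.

T_f ≈ 24.5 °C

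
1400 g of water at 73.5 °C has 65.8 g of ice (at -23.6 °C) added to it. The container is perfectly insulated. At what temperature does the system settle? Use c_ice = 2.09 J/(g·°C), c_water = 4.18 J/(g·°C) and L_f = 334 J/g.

Energy balance with sensible and latent terms:
ice -23.6→0 °C: 65.8·2.09·23.6 = 3245.5; fusion: m_ice L_f = 65.8·334 = 21977; warm the meltwater: 275.04 T; water: 5852(T − 73.5)
6127 T = 430122 − 25223 = 404899
T ≈ 66.08 °C — above 0 °C, consistent with complete melting.

T_f ≈ 66.1 °C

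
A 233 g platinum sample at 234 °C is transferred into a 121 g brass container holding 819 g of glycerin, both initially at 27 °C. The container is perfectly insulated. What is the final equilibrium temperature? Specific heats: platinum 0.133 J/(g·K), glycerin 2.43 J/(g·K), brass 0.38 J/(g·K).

Taking heat into each body as positive, Σ m c ΔT = 0:
233·0.133·(T − 234) + 819·2.43·(T − 27) + 121·0.38·(T − 27) = 0
30.99(T − 234) + 1990.2(T − 27) + 45.98(T − 27) = 0
(30.99 + 1990.2 + 45.98) T = 30.99·234 + 1990.2·27 + 45.98·27
T ≈ 30.10 °C

T_f ≈ 30.1 °C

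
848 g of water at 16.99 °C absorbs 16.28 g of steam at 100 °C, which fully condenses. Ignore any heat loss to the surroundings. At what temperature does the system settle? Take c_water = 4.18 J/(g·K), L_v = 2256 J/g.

T_f ≈ 28.7 °C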